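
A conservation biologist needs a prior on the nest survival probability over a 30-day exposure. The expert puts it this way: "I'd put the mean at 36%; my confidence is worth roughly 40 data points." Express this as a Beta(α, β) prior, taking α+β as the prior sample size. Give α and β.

α = 14.4, β = 25.6

Under the effective-sample-size interpretation, Beta(α, β) has prior mean α/(α+β) and prior sample size α+β.
So α+β = 40 and α/(α+β) = 0.36, giving α = 0.36·40 = 14.4 and β = 40 − 14.4 = 25.6.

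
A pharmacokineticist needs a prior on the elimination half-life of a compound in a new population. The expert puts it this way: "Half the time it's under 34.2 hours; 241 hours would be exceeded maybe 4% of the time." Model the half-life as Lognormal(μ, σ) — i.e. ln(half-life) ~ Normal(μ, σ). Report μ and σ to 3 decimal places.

If T ~ Lognormal(μ,σ) then ln T ~ Normal(μ,σ), so the p-quantile of ln T is μ + z_p·σ.
ln(34.2) = 3.532 and ln(241) = 5.485; z_{0.5} = 0, z_{0.96} = 1.751.
σ = (5.485 − 3.532)/(1.751 − (0)) = 1.115.
μ = 3.532 − (0)·1.115 = 3.532.

μ ≈ 3.532, σ ≈ 1.115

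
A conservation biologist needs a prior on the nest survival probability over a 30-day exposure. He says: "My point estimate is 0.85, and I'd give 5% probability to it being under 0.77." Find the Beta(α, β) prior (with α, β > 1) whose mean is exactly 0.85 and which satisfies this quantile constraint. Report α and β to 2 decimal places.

α ≈ 52.68, β ≈ 9.30

With mean 0.85 fixed, write α = 0.85s, β = 0.15s where s = α+β.
Need P(θ < 0.77) = 0.05 under Beta(0.85s, 0.15s). Normal approximation: (q−m)/√(m(1−m)/s) ≈ z_{0.05} = -1.64, so s ≈ 0.85·0.15·(-1.64)²/(0.77−0.85)² = 53.9.
At s = 53.9: P(θ<0.77) ≈ 0.061. Adjusting to match 0.05 gives s ≈ 61.98.
So α = 0.85·61.98 ≈ 52.68, β = 0.15·61.98 ≈ 9.30.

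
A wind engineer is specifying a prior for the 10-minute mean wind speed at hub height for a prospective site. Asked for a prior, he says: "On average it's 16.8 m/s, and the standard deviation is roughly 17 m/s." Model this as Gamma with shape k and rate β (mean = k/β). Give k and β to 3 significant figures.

k ≈ 0.977, β ≈ 0.0581

For Gamma(k, rate β): mean = k/β, variance = k/β², so CV = 1/√k.
CV = SD/mean = 17/16.8 = 1.012, hence k = 1/CV² = 0.977.
Then β = k/mean = 0.977/16.8 = 0.0581.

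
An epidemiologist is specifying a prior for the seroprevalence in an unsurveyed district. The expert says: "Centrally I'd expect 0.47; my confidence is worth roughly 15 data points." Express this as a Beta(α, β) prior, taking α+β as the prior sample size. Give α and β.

Under the effective-sample-size interpretation, Beta(α, β) has prior mean α/(α+β) and prior sample size α+β.
So α+β = 15 and α/(α+β) = 0.47, giving α = 0.47·15 = 7.05 and β = 15 − 7.05 = 7.95.

α = 7.05, β = 7.95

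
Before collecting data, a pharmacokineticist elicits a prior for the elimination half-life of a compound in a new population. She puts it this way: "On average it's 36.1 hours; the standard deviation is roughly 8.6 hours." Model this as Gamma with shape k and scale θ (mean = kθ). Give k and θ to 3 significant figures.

For Gamma(k, scale θ): mean = kθ, variance = kθ², so CV = 1/√k.
CV = SD/mean = 8.6/36.1 = 0.2382, hence k = 1/CV² = 17.6.
Then θ = mean/k = 36.1/17.6 = 2.05.

k ≈ 17.6, θ ≈ 2.05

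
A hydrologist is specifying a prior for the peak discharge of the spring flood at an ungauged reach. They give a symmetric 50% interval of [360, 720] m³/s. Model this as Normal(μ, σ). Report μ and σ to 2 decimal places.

μ = 540.00, σ = 266.87

A symmetric 50% interval runs μ ± z·σ with z = 0.6745.
Half-width = 180, so σ = 180/0.6745 = 266.87.
μ is the interval midpoint, 540.00.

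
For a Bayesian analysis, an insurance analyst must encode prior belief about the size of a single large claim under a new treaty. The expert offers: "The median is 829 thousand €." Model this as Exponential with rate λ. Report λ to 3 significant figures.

λ ≈ 0.000836

Exponential median = ln 2 / λ, so λ = ln 2 / 829.0 = 0.000836.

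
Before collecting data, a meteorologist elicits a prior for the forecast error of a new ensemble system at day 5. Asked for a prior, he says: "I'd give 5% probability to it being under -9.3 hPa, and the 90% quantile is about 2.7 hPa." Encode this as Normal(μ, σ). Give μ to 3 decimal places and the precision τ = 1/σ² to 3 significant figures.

μ = -2.555, τ = 0.0595

The p-quantile of Normal(μ,σ) is μ + z_p·σ, with z_{0.05} = -1.645 and z_{0.9} = 1.282.
Eliminate σ: μ = (z₂·x₁ − z₁·x₂)/(z₂ − z₁) = (1.282·-9.3 − (-1.645)·2.7)/2.926 = -2.555.
Then σ = (x₂ − x₁)/(z₂ − z₁) = (2.7 − -9.3)/2.926 = 4.101.
Precision τ = 1/σ² = 1/4.101² = 0.0595.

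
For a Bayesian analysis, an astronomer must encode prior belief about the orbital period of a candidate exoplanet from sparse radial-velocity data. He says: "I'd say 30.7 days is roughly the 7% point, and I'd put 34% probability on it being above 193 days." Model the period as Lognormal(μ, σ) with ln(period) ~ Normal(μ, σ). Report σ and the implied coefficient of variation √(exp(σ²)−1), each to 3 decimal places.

If T ~ Lognormal(μ,σ) then ln T ~ Normal(μ,σ), so the p-quantile of ln T is μ + z_p·σ.
ln(30.7) = 3.424 and ln(193) = 5.263; z_{0.07} = -1.476, z_{0.66} = 0.4125.
σ = (5.263 − 3.424)/(0.4125 − (-1.476)) = 0.974.
μ = 3.424 − (-1.476)·0.974 = 4.861.
CV = √(exp(σ²)−1) = √(exp(0.9479)−1) = 1.257.

σ ≈ 0.974, CV ≈ 1.257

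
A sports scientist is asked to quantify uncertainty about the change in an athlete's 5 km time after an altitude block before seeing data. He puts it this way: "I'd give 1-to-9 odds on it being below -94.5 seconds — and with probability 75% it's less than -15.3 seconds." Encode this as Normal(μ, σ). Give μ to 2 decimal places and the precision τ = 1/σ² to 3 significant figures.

For Normal(μ,σ), the p-quantile is μ + z_p·σ. Here z_{0.1} = -1.282, z_{0.75} = 0.6745.
So -94.5 = μ − 1.282σ and -15.3 = μ + 0.6745σ.
Subtracting: σ = (-15.3 − -94.5)/(0.6745 − (-1.282)) = 40.49.
Then μ = -94.5 − (-1.282)·40.49 = -42.61.
Precision τ = 1/σ² = 1/40.49² = 0.00061.

μ = -42.61, τ = 0.00061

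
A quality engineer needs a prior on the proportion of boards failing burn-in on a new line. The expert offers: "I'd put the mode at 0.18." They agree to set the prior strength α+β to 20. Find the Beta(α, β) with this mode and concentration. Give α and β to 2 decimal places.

For α,β > 1 the Beta mode is (α−1)/(α+β−2). With α+β = 20, the mode is (α−1)/18.
Set (α−1)/18 = 0.18 → α = 1 + 0.18·18 = 4.24.
β = 20 − α = 15.76.

α = 4.24, β = 15.76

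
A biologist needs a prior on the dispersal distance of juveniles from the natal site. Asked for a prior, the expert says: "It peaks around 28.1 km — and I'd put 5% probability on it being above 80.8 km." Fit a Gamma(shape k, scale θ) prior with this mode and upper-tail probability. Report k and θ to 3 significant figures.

Gamma(k,θ) with k>1 has mode (k−1)θ, so θ = 28.1/(k−1).
Need P(X < 80.8) = 0.95 with θ tied to k this way. Start at k = 2, θ = 28.1: P(X<80.8) ≈ 0.781.
Too low — raise k to concentrate. Iterating converges to k ≈ 3.39.
Then θ = 28.1/(3.39−1) ≈ 11.8.

k ≈ 3.39, θ ≈ 11.8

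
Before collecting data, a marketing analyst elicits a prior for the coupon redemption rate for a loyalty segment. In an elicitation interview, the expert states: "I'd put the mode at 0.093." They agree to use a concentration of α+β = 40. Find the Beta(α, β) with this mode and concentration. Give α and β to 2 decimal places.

For α,β > 1 the Beta mode is (α−1)/(α+β−2). With α+β = 40, the mode is (α−1)/38.
Set (α−1)/38 = 0.093 → α = 1 + 0.093·38 = 4.53.
β = 40 − α = 35.47.

α = 4.53, β = 35.47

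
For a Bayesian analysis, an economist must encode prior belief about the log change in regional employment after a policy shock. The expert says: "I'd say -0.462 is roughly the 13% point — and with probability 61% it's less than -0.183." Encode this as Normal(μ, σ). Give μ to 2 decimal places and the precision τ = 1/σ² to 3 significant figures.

The p-quantile of Normal(μ,σ) is μ + z_p·σ, with z_{0.13} = -1.126 and z_{0.61} = 0.2793.
Eliminate σ: μ = (z₂·x₁ − z₁·x₂)/(z₂ − z₁) = (0.2793·-0.462 − (-1.126)·-0.183)/1.406 = -0.24.
Then σ = (x₂ − x₁)/(z₂ − z₁) = (-0.183 − -0.462)/1.406 = 0.20.
Precision τ = 1/σ² = 1/0.1985² = 25.4.

μ = -0.24, τ = 25.4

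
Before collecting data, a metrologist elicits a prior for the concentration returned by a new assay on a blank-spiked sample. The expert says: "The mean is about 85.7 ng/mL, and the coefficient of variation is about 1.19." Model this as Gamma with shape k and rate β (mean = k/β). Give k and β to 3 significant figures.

For Gamma(k, rate β): mean = k/β, variance = k/β², so CV = 1/√k.
CV = 1.19, hence k = 1/CV² = 0.706.
Then β = k/mean = 0.706/85.7 = 0.00824.

k ≈ 0.706, β ≈ 0.00824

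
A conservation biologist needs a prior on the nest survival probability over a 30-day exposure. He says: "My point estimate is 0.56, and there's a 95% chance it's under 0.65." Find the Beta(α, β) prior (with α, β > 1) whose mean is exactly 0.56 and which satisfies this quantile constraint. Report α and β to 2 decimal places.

α ≈ 44.73, β ≈ 35.14

With mean 0.56 fixed, write α = 0.56s, β = 0.44s where s = α+β.
Need P(θ < 0.65) = 0.95 under Beta(0.56s, 0.44s). Normal approximation: (q−m)/√(m(1−m)/s) ≈ z_{0.95} = 1.64, so s ≈ 0.56·0.44·(1.64)²/(0.65−0.56)² = 82.3.
At s = 82.3: P(θ<0.65) ≈ 0.953. Adjusting to match 0.95 gives s ≈ 79.87.
So α = 0.56·79.87 ≈ 44.73, β = 0.44·79.87 ≈ 35.14.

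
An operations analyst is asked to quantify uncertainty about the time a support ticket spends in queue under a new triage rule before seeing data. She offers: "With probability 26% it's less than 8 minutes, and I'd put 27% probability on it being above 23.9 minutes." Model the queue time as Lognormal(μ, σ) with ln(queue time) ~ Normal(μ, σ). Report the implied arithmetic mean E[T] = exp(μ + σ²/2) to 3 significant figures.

If T ~ Lognormal(μ,σ) then ln T ~ Normal(μ,σ), so the p-quantile of ln T is μ + z_p·σ.
ln(8) = 2.079 and ln(23.9) = 3.174; z_{0.26} = -0.6433, z_{0.73} = 0.6128.
σ = (3.174 − 2.079)/(0.6128 − (-0.6433)) = 0.871.
μ = 2.079 − (-0.6433)·0.871 = 2.640.
E[T] = exp(μ + σ²/2) = exp(2.640 + 0.3795) = 20.5 minutes.

E[T] ≈ 20.5 minutes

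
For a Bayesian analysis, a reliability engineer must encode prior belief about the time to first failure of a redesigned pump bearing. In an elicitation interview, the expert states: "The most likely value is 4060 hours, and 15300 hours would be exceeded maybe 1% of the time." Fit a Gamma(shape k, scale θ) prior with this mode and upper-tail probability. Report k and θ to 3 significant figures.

Gamma(k,θ) with k>1 has mode (k−1)θ, so θ = 4060/(k−1).
Need P(X < 15300) = 0.99 with θ tied to k this way. Start at k = 2, θ = 4060: P(X<15300) ≈ 0.890.
Too low — raise k to concentrate. Iterating converges to k ≈ 3.41.
Then θ = 4060/(3.41−1) ≈ 1680.

k ≈ 3.41, θ ≈ 1680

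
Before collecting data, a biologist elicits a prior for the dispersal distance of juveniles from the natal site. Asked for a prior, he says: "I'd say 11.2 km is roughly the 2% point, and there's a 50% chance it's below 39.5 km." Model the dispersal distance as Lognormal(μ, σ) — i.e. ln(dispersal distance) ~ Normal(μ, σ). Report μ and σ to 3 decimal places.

μ ≈ 3.676, σ ≈ 0.614

If T ~ Lognormal(μ,σ) then ln T ~ Normal(μ,σ), so the p-quantile of ln T is μ + z_p·σ.
ln(11.2) = 2.416 and ln(39.5) = 3.676; z_{0.02} = -2.054, z_{0.5} = 0.
σ = (3.676 − 2.416)/(0 − (-2.054)) = 0.614.
μ = 2.416 − (-2.054)·0.614 = 3.676.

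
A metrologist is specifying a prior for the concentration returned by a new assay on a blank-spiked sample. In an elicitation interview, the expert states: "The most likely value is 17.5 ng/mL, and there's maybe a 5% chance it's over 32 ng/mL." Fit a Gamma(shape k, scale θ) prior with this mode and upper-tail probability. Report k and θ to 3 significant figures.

k ≈ 8.65, θ ≈ 2.29

Gamma(k,θ) with k>1 has mode (k−1)θ, so θ = 17.5/(k−1).
Need P(X < 32) = 0.95 with θ tied to k this way. Start at k = 2, θ = 17.5: P(X<32) ≈ 0.546.
Too low — raise k to concentrate. Iterating converges to k ≈ 8.65.
Then θ = 17.5/(8.65−1) ≈ 2.29.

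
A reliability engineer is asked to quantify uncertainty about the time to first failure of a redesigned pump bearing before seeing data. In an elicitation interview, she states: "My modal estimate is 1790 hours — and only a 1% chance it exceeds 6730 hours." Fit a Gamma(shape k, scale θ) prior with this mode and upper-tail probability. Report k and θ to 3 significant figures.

k ≈ 3.42, θ ≈ 739

Gamma(k,θ) with k>1 has mode (k−1)θ, so θ = 1790/(k−1).
Need P(X < 6730) = 0.99 with θ tied to k this way. Start at k = 2, θ = 1790: P(X<6730) ≈ 0.889.
Too low — raise k to concentrate. Iterating converges to k ≈ 3.42.
Then θ = 1790/(3.42−1) ≈ 739.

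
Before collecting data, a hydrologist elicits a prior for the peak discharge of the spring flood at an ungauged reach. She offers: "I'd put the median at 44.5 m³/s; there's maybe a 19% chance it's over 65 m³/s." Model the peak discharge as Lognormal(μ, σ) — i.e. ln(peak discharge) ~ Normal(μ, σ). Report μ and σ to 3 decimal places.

μ ≈ 3.795, σ ≈ 0.432

If T ~ Lognormal(μ,σ) then ln T ~ Normal(μ,σ), so the p-quantile of ln T is μ + z_p·σ.
ln(44.5) = 3.795 and ln(65) = 4.174; z_{0.5} = 0, z_{0.81} = 0.8779.
σ = (4.174 − 3.795)/(0.8779 − (0)) = 0.432.
μ = 3.795 − (0)·0.432 = 3.795.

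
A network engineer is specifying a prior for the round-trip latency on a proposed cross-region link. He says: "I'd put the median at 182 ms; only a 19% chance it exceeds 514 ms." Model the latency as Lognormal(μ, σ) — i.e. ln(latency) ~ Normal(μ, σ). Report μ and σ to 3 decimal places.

If T ~ Lognormal(μ,σ) then ln T ~ Normal(μ,σ), so the p-quantile of ln T is μ + z_p·σ.
ln(182) = 5.204 and ln(514) = 6.242; z_{0.5} = 0, z_{0.81} = 0.8779.
σ = (6.242 − 5.204)/(0.8779 − (0)) = 1.183.
μ = 5.204 − (0)·1.183 = 5.204.

μ ≈ 5.204, σ ≈ 1.183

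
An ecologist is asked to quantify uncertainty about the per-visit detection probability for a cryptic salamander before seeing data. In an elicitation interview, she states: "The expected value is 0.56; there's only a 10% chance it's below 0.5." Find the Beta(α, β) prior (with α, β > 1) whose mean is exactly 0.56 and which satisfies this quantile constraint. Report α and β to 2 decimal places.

α ≈ 63.24, β ≈ 49.69

With mean 0.56 fixed, write α = 0.56s, β = 0.44s where s = α+β.
Need P(θ < 0.5) = 0.1 under Beta(0.56s, 0.44s). Normal approximation: (q−m)/√(m(1−m)/s) ≈ z_{0.1} = -1.28, so s ≈ 0.56·0.44·(-1.28)²/(0.5−0.56)² = 112.4.
At s = 112.4: P(θ<0.5) ≈ 0.101. Adjusting to match 0.1 gives s ≈ 112.94.
So α = 0.56·112.94 ≈ 63.24, β = 0.44·112.94 ≈ 49.69.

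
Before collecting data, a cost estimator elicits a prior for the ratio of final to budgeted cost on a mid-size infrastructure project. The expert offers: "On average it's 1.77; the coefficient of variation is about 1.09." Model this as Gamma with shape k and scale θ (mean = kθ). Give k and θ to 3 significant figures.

For Gamma(k, scale θ): mean = kθ, variance = kθ², so CV = 1/√k.
CV = 1.09, hence k = 1/CV² = 0.842.
Then θ = mean/k = 1.77/0.842 = 2.1.

k ≈ 0.842, θ ≈ 2.1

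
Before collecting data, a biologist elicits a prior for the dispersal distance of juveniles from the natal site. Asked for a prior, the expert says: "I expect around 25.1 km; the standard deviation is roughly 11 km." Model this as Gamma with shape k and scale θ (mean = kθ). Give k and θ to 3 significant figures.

For Gamma(k, scale θ): mean = kθ, variance = kθ², so CV = 1/√k.
CV = SD/mean = 11/25.1 = 0.4382, hence k = 1/CV² = 5.21.
Then θ = mean/k = 25.1/5.21 = 4.82.

k ≈ 5.21, θ ≈ 4.82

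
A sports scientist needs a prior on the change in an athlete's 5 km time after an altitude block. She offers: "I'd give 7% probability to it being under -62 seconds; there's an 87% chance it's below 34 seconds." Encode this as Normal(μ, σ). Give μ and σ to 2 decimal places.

For Normal(μ,σ), the p-quantile is μ + z_p·σ. Here z_{0.07} = -1.476, z_{0.87} = 1.126.
So -62 = μ − 1.476σ and 34 = μ + 1.126σ.
Subtracting: σ = (34 − -62)/(1.126 − (-1.476)) = 36.89.
Then μ = -62 − (-1.476)·36.89 = -7.55.

μ = -7.55, σ = 36.89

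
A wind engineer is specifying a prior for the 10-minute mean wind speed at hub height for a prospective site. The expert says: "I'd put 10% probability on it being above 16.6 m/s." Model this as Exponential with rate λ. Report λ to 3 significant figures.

P(T > 16.6) = e^(−λ·16.6) = 0.1, so λ = −ln(0.1)/16.6 = 0.139.

λ ≈ 0.139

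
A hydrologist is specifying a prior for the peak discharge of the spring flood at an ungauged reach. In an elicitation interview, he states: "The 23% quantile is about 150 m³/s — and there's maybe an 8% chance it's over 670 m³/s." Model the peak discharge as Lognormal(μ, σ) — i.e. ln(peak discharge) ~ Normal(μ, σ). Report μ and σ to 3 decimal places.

μ ≈ 5.526, σ ≈ 0.698

If T ~ Lognormal(μ,σ) then ln T ~ Normal(μ,σ), so the p-quantile of ln T is μ + z_p·σ.
ln(150) = 5.011 and ln(670) = 6.507; z_{0.23} = -0.7388, z_{0.92} = 1.405.
σ = (6.507 − 5.011)/(1.405 − (-0.7388)) = 0.698.
μ = 5.011 − (-0.7388)·0.698 = 5.526.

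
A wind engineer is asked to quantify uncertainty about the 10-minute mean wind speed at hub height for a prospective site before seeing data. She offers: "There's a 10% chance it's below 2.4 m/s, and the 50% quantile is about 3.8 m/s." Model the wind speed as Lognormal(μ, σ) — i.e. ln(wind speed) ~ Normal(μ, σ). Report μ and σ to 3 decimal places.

If T ~ Lognormal(μ,σ) then ln T ~ Normal(μ,σ), so the p-quantile of ln T is μ + z_p·σ.
ln(2.4) = 0.8755 and ln(3.8) = 1.335; z_{0.1} = -1.282, z_{0.5} = 0.
σ = (1.335 − 0.8755)/(0 − (-1.282)) = 0.359.
μ = 0.8755 − (-1.282)·0.359 = 1.335.

μ ≈ 1.335, σ ≈ 0.359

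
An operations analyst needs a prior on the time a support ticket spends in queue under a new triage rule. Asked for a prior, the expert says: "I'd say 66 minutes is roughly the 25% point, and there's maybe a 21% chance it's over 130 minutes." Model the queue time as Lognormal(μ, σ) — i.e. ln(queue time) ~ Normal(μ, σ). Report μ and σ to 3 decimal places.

If T ~ Lognormal(μ,σ) then ln T ~ Normal(μ,σ), so the p-quantile of ln T is μ + z_p·σ.
ln(66) = 4.19 and ln(130) = 4.868; z_{0.25} = -0.6745, z_{0.79} = 0.8064.
σ = (4.868 − 4.19)/(0.8064 − (-0.6745)) = 0.458.
μ = 4.19 − (-0.6745)·0.458 = 4.498.

μ ≈ 4.498, σ ≈ 0.458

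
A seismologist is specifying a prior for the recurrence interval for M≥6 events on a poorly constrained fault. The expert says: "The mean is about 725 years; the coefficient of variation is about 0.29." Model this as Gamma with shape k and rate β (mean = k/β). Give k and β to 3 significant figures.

k ≈ 11.9, β ≈ 0.0164

For Gamma(k, rate β): mean = k/β, variance = k/β², so CV = 1/√k.
CV = 0.29, hence k = 1/CV² = 11.9.
Then β = k/mean = 11.9/725 = 0.0164.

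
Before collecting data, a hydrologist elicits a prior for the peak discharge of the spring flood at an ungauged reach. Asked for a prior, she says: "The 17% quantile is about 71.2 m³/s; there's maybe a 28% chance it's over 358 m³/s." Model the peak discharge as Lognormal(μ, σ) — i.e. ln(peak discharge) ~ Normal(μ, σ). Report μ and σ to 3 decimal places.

μ ≈ 5.268, σ ≈ 1.051

If T ~ Lognormal(μ,σ) then ln T ~ Normal(μ,σ), so the p-quantile of ln T is μ + z_p·σ.
ln(71.2) = 4.265 and ln(358) = 5.881; z_{0.17} = -0.9542, z_{0.72} = 0.5828.
σ = (5.881 − 4.265)/(0.5828 − (-0.9542)) = 1.051.
μ = 4.265 − (-0.9542)·1.051 = 5.268.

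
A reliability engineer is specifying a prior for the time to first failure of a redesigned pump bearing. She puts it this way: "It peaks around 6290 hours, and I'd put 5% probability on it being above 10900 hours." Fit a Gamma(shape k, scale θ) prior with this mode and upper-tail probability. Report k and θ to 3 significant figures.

k ≈ 10.2, θ ≈ 681

Gamma(k,θ) with k>1 has mode (k−1)θ, so θ = 6290/(k−1).
Need P(X < 10900) = 0.95 with θ tied to k this way. Start at k = 2, θ = 6290: P(X<10900) ≈ 0.517.
Too low — raise k to concentrate. Iterating converges to k ≈ 10.2.
Then θ = 6290/(10.2−1) ≈ 681.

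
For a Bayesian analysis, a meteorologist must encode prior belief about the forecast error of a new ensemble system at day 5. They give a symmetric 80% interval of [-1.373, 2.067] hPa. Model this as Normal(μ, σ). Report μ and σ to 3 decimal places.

A symmetric 80% interval runs μ ± z·σ with z = 1.282.
Half-width = 1.72, so σ = 1.72/1.282 = 1.342.
μ is the interval midpoint, 0.347.

μ = 0.347, σ = 1.342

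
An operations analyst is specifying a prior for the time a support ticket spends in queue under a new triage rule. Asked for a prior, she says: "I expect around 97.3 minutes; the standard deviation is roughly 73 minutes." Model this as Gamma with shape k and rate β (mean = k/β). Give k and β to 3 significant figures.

For Gamma(k, rate β): mean = k/β, variance = k/β², so CV = 1/√k.
CV = SD/mean = 73/97.3 = 0.7503, hence k = 1/CV² = 1.78.
Then β = k/mean = 1.78/97.3 = 0.0183.

k ≈ 1.78, β ≈ 0.0183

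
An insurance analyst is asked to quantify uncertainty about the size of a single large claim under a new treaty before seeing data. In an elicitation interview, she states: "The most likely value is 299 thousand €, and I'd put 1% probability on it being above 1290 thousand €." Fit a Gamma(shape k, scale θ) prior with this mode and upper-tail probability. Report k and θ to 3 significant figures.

k ≈ 2.91, θ ≈ 156

Gamma(k,θ) with k>1 has mode (k−1)θ, so θ = 299/(k−1).
Need P(X < 1290) = 0.99 with θ tied to k this way. Start at k = 2, θ = 299: P(X<1290) ≈ 0.929.
Too low — raise k to concentrate. Iterating converges to k ≈ 2.91.
Then θ = 299/(2.91−1) ≈ 156.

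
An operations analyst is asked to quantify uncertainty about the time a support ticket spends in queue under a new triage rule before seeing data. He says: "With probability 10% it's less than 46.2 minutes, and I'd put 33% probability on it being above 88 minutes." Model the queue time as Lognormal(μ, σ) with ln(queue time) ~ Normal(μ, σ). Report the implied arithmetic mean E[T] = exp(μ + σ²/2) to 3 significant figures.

E[T] ≈ 80.1 minutes

If T ~ Lognormal(μ,σ) then ln T ~ Normal(μ,σ), so the p-quantile of ln T is μ + z_p·σ.
ln(46.2) = 3.833 and ln(88) = 4.477; z_{0.1} = -1.282, z_{0.67} = 0.4399.
σ = (4.477 − 3.833)/(0.4399 − (-1.282)) = 0.374.
μ = 3.833 − (-1.282)·0.374 = 4.313.
E[T] = exp(μ + σ²/2) = exp(4.313 + 0.0701) = 80.1 minutes.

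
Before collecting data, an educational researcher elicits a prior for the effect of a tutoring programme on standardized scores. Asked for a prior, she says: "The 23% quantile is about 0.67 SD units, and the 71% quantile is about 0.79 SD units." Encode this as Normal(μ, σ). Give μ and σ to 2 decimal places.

For Normal(μ,σ), the p-quantile is μ + z_p·σ. Here z_{0.23} = -0.7388, z_{0.71} = 0.5534.
So 0.67 = μ − 0.7388σ and 0.79 = μ + 0.5534σ.
Subtracting: σ = (0.79 − 0.67)/(0.5534 − (-0.7388)) = 0.09.
Then μ = 0.67 − (-0.7388)·0.09 = 0.74.

μ = 0.74, σ = 0.09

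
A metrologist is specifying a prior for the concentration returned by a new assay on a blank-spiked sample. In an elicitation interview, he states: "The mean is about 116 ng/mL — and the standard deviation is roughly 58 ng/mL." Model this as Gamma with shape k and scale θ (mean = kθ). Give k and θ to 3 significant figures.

k ≈ 4, θ ≈ 29

For Gamma(k, scale θ): mean = kθ, variance = kθ², so CV = 1/√k.
CV = SD/mean = 58/116 = 0.5, hence k = 1/CV² = 4.
Then θ = mean/k = 116/4 = 29.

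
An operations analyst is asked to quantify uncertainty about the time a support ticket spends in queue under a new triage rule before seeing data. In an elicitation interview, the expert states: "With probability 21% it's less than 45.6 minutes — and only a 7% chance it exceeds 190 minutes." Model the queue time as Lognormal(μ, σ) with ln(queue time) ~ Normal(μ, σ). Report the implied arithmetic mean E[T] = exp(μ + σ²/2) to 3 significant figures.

If T ~ Lognormal(μ,σ) then ln T ~ Normal(μ,σ), so the p-quantile of ln T is μ + z_p·σ.
ln(45.6) = 3.82 and ln(190) = 5.247; z_{0.21} = -0.8064, z_{0.93} = 1.476.
σ = (5.247 − 3.82)/(1.476 − (-0.8064)) = 0.625.
μ = 3.82 − (-0.8064)·0.625 = 4.324.
E[T] = exp(μ + σ²/2) = exp(4.324 + 0.1955) = 91.8 minutes.

E[T] ≈ 91.8 minutes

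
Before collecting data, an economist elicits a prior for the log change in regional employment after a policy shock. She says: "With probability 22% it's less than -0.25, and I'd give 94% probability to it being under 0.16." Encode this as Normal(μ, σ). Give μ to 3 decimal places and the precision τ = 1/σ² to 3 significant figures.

μ = -0.114, τ = 32.2

For Normal(μ,σ), the p-quantile is μ + z_p·σ. Here z_{0.22} = -0.7722, z_{0.94} = 1.555.
So -0.25 = μ − 0.7722σ and 0.16 = μ + 1.555σ.
Subtracting: σ = (0.16 − -0.25)/(1.555 − (-0.7722)) = 0.176.
Then μ = -0.25 − (-0.7722)·0.176 = -0.114.
Precision τ = 1/σ² = 1/0.1762² = 32.2.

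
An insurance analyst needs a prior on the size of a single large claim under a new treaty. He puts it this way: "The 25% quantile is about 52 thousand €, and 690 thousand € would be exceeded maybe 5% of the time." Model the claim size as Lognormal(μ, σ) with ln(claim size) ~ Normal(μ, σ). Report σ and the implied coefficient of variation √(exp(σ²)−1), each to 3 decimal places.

σ ≈ 1.115, CV ≈ 1.570

If T ~ Lognormal(μ,σ) then ln T ~ Normal(μ,σ), so the p-quantile of ln T is μ + z_p·σ.
ln(52) = 3.951 and ln(690) = 6.537; z_{0.25} = -0.6745, z_{0.95} = 1.645.
σ = (6.537 − 3.951)/(1.645 − (-0.6745)) = 1.115.
μ = 3.951 − (-0.6745)·1.115 = 4.703.
CV = √(exp(σ²)−1) = √(exp(1.2426)−1) = 1.570.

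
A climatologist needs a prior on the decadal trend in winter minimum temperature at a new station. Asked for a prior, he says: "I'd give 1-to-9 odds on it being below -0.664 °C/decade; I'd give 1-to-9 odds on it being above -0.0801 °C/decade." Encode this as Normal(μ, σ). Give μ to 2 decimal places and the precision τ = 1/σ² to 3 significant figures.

μ = -0.37, τ = 19.3

For Normal(μ,σ), the p-quantile is μ + z_p·σ. Here z_{0.1} = -1.282, z_{0.9} = 1.282.
So -0.664 = μ − 1.282σ and -0.0801 = μ + 1.282σ.
Subtracting: σ = (-0.0801 − -0.664)/(1.282 − (-1.282)) = 0.23.
Then μ = -0.664 − (-1.282)·0.23 = -0.37.
Precision τ = 1/σ² = 1/0.2278² = 19.3.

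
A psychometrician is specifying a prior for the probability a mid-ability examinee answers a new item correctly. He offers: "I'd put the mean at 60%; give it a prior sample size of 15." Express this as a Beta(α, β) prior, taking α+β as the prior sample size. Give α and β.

Under the effective-sample-size interpretation, Beta(α, β) has prior mean α/(α+β) and prior sample size α+β.
So α+β = 15 and α/(α+β) = 0.6, giving α = 0.6·15 = 9 and β = 15 − 9 = 6.

α = 9, β = 6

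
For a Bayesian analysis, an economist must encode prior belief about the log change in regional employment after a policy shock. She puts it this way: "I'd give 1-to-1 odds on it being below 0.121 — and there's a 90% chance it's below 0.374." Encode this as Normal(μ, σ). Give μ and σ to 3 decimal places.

μ = 0.121, σ = 0.197

The p-quantile of Normal(μ,σ) is μ + z_p·σ, with z_{0.5} = 0 and z_{0.9} = 1.282.
Eliminate σ: μ = (z₂·x₁ − z₁·x₂)/(z₂ − z₁) = (1.282·0.121 − (0)·0.374)/1.282 = 0.121.
Then σ = (x₂ − x₁)/(z₂ − z₁) = (0.374 − 0.121)/1.282 = 0.197.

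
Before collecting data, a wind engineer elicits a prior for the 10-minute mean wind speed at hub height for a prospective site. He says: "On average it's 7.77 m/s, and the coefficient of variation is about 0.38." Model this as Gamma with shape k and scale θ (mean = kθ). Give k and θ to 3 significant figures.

k ≈ 6.93, θ ≈ 1.12

For Gamma(k, scale θ): mean = kθ, variance = kθ², so CV = 1/√k.
CV = 0.38, hence k = 1/CV² = 6.93.
Then θ = mean/k = 7.77/6.93 = 1.12.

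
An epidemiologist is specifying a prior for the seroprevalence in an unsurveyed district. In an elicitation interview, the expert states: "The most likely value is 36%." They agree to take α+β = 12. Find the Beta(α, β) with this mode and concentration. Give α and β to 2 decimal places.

α = 4.60, β = 7.40

For α,β > 1 the Beta mode is (α−1)/(α+β−2). With α+β = 12, the mode is (α−1)/10.
Set (α−1)/10 = 0.36 → α = 1 + 0.36·10 = 4.60.
β = 12 − α = 7.40.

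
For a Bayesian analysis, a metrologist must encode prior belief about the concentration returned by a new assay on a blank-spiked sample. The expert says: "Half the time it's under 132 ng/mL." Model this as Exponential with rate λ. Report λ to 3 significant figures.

λ ≈ 0.00525

Exponential median = ln 2 / λ, so λ = ln 2 / 132.0 = 0.00525.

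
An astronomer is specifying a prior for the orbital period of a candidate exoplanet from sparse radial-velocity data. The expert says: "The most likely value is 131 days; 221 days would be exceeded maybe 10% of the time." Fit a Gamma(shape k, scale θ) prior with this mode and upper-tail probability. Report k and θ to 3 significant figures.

Gamma(k,θ) with k>1 has mode (k−1)θ, so θ = 131/(k−1).
Need P(X < 221) = 0.9 with θ tied to k this way. Start at k = 2, θ = 131: P(X<221) ≈ 0.503.
Too low — raise k to concentrate. Iterating converges to k ≈ 7.92.
Then θ = 131/(7.92−1) ≈ 18.9.

k ≈ 7.92, θ ≈ 18.9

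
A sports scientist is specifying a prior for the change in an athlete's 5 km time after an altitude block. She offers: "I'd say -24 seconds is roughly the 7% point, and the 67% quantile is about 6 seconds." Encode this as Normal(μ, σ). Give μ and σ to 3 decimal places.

For Normal(μ,σ), the p-quantile is μ + z_p·σ. Here z_{0.07} = -1.476, z_{0.67} = 0.4399.
So -24 = μ − 1.476σ and 6 = μ + 0.4399σ.
Subtracting: σ = (6 − -24)/(0.4399 − (-1.476)) = 15.660.
Then μ = -24 − (-1.476)·15.660 = -0.889.

μ = -0.889, σ = 15.660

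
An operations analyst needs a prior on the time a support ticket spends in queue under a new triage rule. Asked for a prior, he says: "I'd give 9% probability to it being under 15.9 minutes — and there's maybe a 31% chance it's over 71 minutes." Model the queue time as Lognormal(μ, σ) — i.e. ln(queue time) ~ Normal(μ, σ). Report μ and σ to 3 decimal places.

μ ≈ 3.859, σ ≈ 0.815

If T ~ Lognormal(μ,σ) then ln T ~ Normal(μ,σ), so the p-quantile of ln T is μ + z_p·σ.
ln(15.9) = 2.766 and ln(71) = 4.263; z_{0.09} = -1.341, z_{0.69} = 0.4959.
σ = (4.263 − 2.766)/(0.4959 − (-1.341)) = 0.815.
μ = 2.766 − (-1.341)·0.815 = 3.859.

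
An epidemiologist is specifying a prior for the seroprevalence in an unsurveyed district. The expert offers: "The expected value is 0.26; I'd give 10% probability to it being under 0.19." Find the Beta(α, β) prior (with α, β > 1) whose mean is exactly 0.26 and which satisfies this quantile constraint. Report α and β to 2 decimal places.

With mean 0.26 fixed, write α = 0.26s, β = 0.74s where s = α+β.
Need P(θ < 0.19) = 0.1 under Beta(0.26s, 0.74s). Normal approximation: (q−m)/√(m(1−m)/s) ≈ z_{0.1} = -1.28, so s ≈ 0.26·0.74·(-1.28)²/(0.19−0.26)² = 64.5.
At s = 64.5: P(θ<0.19) ≈ 0.093. Adjusting to match 0.1 gives s ≈ 60.72.
So α = 0.26·60.72 ≈ 15.79, β = 0.74·60.72 ≈ 44.93.

α ≈ 15.79, β ≈ 44.93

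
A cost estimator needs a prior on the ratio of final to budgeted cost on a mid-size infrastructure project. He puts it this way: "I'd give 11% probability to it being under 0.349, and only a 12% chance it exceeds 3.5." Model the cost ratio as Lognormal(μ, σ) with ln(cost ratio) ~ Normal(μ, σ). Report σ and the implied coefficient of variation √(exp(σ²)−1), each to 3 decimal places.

σ ≈ 0.960, CV ≈ 1.230

If T ~ Lognormal(μ,σ) then ln T ~ Normal(μ,σ), so the p-quantile of ln T is μ + z_p·σ.
ln(0.349) = -1.053 and ln(3.5) = 1.253; z_{0.11} = -1.227, z_{0.88} = 1.175.
σ = (1.253 − -1.053)/(1.175 − (-1.227)) = 0.960.
μ = -1.053 − (-1.227)·0.960 = 0.125.
CV = √(exp(σ²)−1) = √(exp(0.9216)−1) = 1.230.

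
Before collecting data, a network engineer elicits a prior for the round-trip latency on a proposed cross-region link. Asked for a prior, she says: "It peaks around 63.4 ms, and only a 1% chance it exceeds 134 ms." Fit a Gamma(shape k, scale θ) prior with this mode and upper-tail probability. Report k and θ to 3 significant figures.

k ≈ 9.68, θ ≈ 7.31

Gamma(k,θ) with k>1 has mode (k−1)θ, so θ = 63.4/(k−1).
Need P(X < 134) = 0.99 with θ tied to k this way. Start at k = 2, θ = 63.4: P(X<134) ≈ 0.624.
Too low — raise k to concentrate. Iterating converges to k ≈ 9.68.
Then θ = 63.4/(9.68−1) ≈ 7.31.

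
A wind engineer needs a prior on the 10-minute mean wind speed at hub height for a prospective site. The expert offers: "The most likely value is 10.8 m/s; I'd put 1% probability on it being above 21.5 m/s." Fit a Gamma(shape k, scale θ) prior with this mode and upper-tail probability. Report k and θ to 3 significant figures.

k ≈ 11.4, θ ≈ 1.04

Gamma(k,θ) with k>1 has mode (k−1)θ, so θ = 10.8/(k−1).
Need P(X < 21.5) = 0.99 with θ tied to k this way. Start at k = 2, θ = 10.8: P(X<21.5) ≈ 0.591.
Too low — raise k to concentrate. Iterating converges to k ≈ 11.4.
Then θ = 10.8/(11.4−1) ≈ 1.04.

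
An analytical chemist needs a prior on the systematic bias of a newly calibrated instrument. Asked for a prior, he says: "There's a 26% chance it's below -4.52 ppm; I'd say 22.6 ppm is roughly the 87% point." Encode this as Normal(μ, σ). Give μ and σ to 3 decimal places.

μ = 5.339, σ = 15.324

For Normal(μ,σ), the p-quantile is μ + z_p·σ. Here z_{0.26} = -0.6433, z_{0.87} = 1.126.
So -4.52 = μ − 0.6433σ and 22.6 = μ + 1.126σ.
Subtracting: σ = (22.6 − -4.52)/(1.126 − (-0.6433)) = 15.324.
Then μ = -4.52 − (-0.6433)·15.324 = 5.339.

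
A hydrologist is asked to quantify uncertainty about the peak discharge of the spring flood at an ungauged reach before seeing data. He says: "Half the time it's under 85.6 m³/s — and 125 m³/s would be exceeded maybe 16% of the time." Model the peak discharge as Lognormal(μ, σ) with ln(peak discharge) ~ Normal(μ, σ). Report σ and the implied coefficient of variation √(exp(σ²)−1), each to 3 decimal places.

If T ~ Lognormal(μ,σ) then ln T ~ Normal(μ,σ), so the p-quantile of ln T is μ + z_p·σ.
ln(85.6) = 4.45 and ln(125) = 4.828; z_{0.5} = 0, z_{0.84} = 0.9945.
σ = (4.828 − 4.45)/(0.9945 − (0)) = 0.381.
μ = 4.45 − (0)·0.381 = 4.450.
CV = √(exp(σ²)−1) = √(exp(0.1450)−1) = 0.395.

σ ≈ 0.381, CV ≈ 0.395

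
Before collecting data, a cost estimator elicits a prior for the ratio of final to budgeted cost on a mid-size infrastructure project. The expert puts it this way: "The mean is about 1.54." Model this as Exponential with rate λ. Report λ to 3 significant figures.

Exponential mean = 1/λ, so λ = 1/1.54 = 0.649.

λ ≈ 0.649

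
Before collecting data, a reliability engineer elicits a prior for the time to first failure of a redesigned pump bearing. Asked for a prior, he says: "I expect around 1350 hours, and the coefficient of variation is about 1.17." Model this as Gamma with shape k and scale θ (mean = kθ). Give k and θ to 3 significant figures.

k ≈ 0.731, θ ≈ 1850

For Gamma(k, scale θ): mean = kθ, variance = kθ², so CV = 1/√k.
CV = 1.17, hence k = 1/CV² = 0.731.
Then θ = mean/k = 1350/0.731 = 1850.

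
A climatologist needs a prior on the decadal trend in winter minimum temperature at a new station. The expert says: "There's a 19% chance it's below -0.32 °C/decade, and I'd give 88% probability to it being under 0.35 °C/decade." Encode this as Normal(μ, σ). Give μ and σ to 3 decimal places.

For Normal(μ,σ), the p-quantile is μ + z_p·σ. Here z_{0.19} = -0.8779, z_{0.88} = 1.175.
So -0.32 = μ − 0.8779σ and 0.35 = μ + 1.175σ.
Subtracting: σ = (0.35 − -0.32)/(1.175 − (-0.8779)) = 0.326.
Then μ = -0.32 − (-0.8779)·0.326 = -0.033.

μ = -0.033, σ = 0.326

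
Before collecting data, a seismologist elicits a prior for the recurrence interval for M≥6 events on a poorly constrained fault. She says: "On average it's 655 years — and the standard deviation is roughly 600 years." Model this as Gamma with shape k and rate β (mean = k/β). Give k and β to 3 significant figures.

For Gamma(k, rate β): mean = k/β, variance = k/β², so CV = 1/√k.
CV = SD/mean = 600/655 = 0.916, hence k = 1/CV² = 1.19.
Then β = k/mean = 1.19/655 = 0.00182.

k ≈ 1.19, β ≈ 0.00182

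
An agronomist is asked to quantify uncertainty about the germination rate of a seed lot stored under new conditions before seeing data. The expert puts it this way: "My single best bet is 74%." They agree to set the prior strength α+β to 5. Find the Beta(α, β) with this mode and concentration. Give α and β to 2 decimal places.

α = 3.22, β = 1.78

For α,β > 1 the Beta mode is (α−1)/(α+β−2). With α+β = 5, the mode is (α−1)/3.
Set (α−1)/3 = 0.74 → α = 1 + 0.74·3 = 3.22.
β = 5 − α = 1.78.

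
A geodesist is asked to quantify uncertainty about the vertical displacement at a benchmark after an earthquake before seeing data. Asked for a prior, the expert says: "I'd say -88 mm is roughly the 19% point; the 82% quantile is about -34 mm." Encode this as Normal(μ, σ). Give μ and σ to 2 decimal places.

The p-quantile of Normal(μ,σ) is μ + z_p·σ, with z_{0.19} = -0.8779 and z_{0.82} = 0.9154.
Eliminate σ: μ = (z₂·x₁ − z₁·x₂)/(z₂ − z₁) = (0.9154·-88 − (-0.8779)·-34)/1.793 = -61.56.
Then σ = (x₂ − x₁)/(z₂ − z₁) = (-34 − -88)/1.793 = 30.11.

μ = -61.56, σ = 30.11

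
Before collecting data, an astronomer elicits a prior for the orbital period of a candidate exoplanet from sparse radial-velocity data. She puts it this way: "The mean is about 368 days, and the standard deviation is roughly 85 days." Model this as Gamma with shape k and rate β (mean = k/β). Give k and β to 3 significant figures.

k ≈ 18.7, β ≈ 0.0509

For Gamma(k, rate β): mean = k/β, variance = k/β², so CV = 1/√k.
CV = SD/mean = 85/368 = 0.231, hence k = 1/CV² = 18.7.
Then β = k/mean = 18.7/368 = 0.0509.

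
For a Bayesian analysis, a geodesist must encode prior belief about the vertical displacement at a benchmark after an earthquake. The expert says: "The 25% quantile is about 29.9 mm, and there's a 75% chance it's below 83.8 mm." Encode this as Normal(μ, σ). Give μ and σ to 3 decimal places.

For Normal(μ,σ), the p-quantile is μ + z_p·σ. Here z_{0.25} = -0.6745, z_{0.75} = 0.6745.
So 29.9 = μ − 0.6745σ and 83.8 = μ + 0.6745σ.
Subtracting: σ = (83.8 − 29.9)/(0.6745 − (-0.6745)) = 39.956.
Then μ = 29.9 − (-0.6745)·39.956 = 56.850.

μ = 56.850, σ = 39.956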